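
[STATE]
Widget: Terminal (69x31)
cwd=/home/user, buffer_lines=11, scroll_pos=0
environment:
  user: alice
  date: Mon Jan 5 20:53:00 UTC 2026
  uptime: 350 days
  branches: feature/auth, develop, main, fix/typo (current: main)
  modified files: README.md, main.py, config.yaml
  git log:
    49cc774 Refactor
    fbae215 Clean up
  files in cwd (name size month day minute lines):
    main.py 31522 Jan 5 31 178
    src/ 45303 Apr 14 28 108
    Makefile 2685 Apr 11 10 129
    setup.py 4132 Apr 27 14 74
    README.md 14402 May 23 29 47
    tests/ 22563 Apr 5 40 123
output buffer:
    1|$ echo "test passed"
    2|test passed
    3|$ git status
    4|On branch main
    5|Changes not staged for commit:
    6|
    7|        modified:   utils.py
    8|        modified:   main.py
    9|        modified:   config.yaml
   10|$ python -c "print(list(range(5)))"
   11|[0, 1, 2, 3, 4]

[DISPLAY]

$ echo "test passed"                                                 
test passed                                                          
$ git status                                                         
On branch main                                                       
Changes not staged for commit:                                       
                                                                     
        modified:   utils.py                                         
        modified:   main.py                                          
        modified:   config.yaml                                      
$ python -c "print(list(range(5)))"                                  
[0, 1, 2, 3, 4]                                                      
$ █                                                                  
                                                                     
                                                                     
                                                                     
                                                                     
                                                                     
                                                                     
                                                                     
                                                                     
                                                                     
                                                                     
                                                                     
                                                                     
                                                                     
                                                                     
                                                                     
                                                                     
                                                                     
                                                                     
                                                                     


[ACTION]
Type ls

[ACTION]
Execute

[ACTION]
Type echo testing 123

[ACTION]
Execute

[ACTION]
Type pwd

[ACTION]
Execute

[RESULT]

$ echo "test passed"                                                 
test passed                                                          
$ git status                                                         
On branch main                                                       
Changes not staged for commit:                                       
                                                                     
        modified:   utils.py                                         
        modified:   main.py                                          
        modified:   config.yaml                                      
$ python -c "print(list(range(5)))"                                  
[0, 1, 2, 3, 4]                                                      
$ ls                                                                 
main.py  src/  Makefile  setup.py  README.md  tests/                 
$ echo testing 123                                                   
testing 123                                                          
$ pwd                                                                
/home/user                                                           
$ █                                                                  
                                                                     
                                                                     
                                                                     
                                                                     
                                                                     
                                                                     
                                                                     
                                                                     
                                                                     
                                                                     
                                                                     
                                                                     
                                                                     


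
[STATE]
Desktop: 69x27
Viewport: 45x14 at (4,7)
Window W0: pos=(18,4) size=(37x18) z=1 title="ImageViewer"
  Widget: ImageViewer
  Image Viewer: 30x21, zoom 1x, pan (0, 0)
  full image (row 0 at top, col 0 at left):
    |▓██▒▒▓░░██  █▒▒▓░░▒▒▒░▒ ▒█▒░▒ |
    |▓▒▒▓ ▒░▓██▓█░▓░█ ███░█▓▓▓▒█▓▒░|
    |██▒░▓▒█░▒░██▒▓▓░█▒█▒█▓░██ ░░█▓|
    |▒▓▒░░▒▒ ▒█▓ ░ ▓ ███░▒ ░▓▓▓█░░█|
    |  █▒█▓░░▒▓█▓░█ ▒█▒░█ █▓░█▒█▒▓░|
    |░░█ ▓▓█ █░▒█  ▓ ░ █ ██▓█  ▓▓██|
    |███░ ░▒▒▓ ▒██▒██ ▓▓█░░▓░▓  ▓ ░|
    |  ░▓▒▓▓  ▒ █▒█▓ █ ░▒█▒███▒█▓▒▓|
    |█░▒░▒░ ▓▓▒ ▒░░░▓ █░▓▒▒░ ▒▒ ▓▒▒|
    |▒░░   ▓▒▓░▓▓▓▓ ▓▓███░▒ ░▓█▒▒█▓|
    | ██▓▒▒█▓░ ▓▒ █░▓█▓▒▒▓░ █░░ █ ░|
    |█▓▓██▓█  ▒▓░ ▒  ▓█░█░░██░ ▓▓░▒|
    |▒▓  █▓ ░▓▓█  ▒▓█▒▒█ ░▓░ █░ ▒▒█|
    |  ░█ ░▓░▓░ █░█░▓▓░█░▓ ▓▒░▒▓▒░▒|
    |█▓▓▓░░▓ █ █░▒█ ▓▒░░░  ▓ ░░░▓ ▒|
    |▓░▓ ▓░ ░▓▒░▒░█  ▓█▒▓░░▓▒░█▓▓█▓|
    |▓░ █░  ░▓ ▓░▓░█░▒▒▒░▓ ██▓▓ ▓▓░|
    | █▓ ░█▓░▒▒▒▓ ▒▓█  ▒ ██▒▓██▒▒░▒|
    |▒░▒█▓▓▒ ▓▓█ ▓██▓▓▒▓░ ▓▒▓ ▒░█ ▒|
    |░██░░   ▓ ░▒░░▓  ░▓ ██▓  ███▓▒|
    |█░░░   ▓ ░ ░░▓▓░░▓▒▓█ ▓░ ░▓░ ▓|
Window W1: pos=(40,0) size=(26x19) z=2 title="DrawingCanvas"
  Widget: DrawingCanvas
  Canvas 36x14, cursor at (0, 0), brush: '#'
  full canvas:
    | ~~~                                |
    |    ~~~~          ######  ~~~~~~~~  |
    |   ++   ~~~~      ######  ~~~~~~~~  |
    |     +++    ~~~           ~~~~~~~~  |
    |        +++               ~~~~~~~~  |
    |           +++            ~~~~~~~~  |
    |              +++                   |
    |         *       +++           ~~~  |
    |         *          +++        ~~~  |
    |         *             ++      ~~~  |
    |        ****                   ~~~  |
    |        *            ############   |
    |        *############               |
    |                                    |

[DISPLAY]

              ┃▓██▒▒▓░░██  █▒▒▓░░▒▒▒┃        
              ┃▓▒▒▓ ▒░▓██▓█░▓░█ ███░┃        
              ┃██▒░▓▒█░▒░██▒▓▓░█▒█▒█┃        
              ┃▒▓▒░░▒▒ ▒█▓ ░ ▓ ███░▒┃        
              ┃  █▒█▓░░▒▓█▓░█ ▒█▒░█ ┃        
              ┃░░█ ▓▓█ █░▒█  ▓ ░ █ █┃        
              ┃███░ ░▒▒▓ ▒██▒██ ▓▓█░┃        
              ┃  ░▓▒▓▓  ▒ █▒█▓ █ ░▒█┃        
              ┃█░▒░▒░ ▓▓▒ ▒░░░▓ █░▓▒┃        
              ┃▒░░   ▓▒▓░▓▓▓▓ ▓▓███░┃        
              ┃ ██▓▒▒█▓░ ▓▒ █░▓█▓▒▒▓┃        
              ┃█▓▓██▓█  ▒▓░ ▒  ▓█░█░┗━━━━━━━━
              ┃▒▓  █▓ ░▓▓█  ▒▓█▒▒█ ░▓░ █░ ▒▒█
              ┃  ░█ ░▓░▓░ █░█░▓▓░█░▓ ▓▒░▒▓▒░▒


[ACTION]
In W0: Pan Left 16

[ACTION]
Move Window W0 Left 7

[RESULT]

       ┃▓██▒▒▓░░██  █▒▒▓░░▒▒▒░▒ ▒█▒░┃        
       ┃▓▒▒▓ ▒░▓██▓█░▓░█ ███░█▓▓▓▒█▓┃        
       ┃██▒░▓▒█░▒░██▒▓▓░█▒█▒█▓░██ ░░┃        
       ┃▒▓▒░░▒▒ ▒█▓ ░ ▓ ███░▒ ░▓▓▓█░┃        
       ┃  █▒█▓░░▒▓█▓░█ ▒█▒░█ █▓░█▒█▒┃        
       ┃░░█ ▓▓█ █░▒█  ▓ ░ █ ██▓█  ▓▓┃        
       ┃███░ ░▒▒▓ ▒██▒██ ▓▓█░░▓░▓  ▓┃        
       ┃  ░▓▒▓▓  ▒ █▒█▓ █ ░▒█▒███▒█▓┃        
       ┃█░▒░▒░ ▓▓▒ ▒░░░▓ █░▓▒▒░ ▒▒ ▓┃        
       ┃▒░░   ▓▒▓░▓▓▓▓ ▓▓███░▒ ░▓█▒▒┃        
       ┃ ██▓▒▒█▓░ ▓▒ █░▓█▓▒▒▓░ █░░ █┃        
       ┃█▓▓██▓█  ▒▓░ ▒  ▓█░█░░██░ ▓▓┗━━━━━━━━
       ┃▒▓  █▓ ░▓▓█  ▒▓█▒▒█ ░▓░ █░ ▒▒█     ┃ 
       ┃  ░█ ░▓░▓░ █░█░▓▓░█░▓ ▓▒░▒▓▒░▒     ┃ 


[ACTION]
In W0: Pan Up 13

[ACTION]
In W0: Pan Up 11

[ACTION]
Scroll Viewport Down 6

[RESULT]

       ┃███░ ░▒▒▓ ▒██▒██ ▓▓█░░▓░▓  ▓┃        
       ┃  ░▓▒▓▓  ▒ █▒█▓ █ ░▒█▒███▒█▓┃        
       ┃█░▒░▒░ ▓▓▒ ▒░░░▓ █░▓▒▒░ ▒▒ ▓┃        
       ┃▒░░   ▓▒▓░▓▓▓▓ ▓▓███░▒ ░▓█▒▒┃        
       ┃ ██▓▒▒█▓░ ▓▒ █░▓█▓▒▒▓░ █░░ █┃        
       ┃█▓▓██▓█  ▒▓░ ▒  ▓█░█░░██░ ▓▓┗━━━━━━━━
       ┃▒▓  █▓ ░▓▓█  ▒▓█▒▒█ ░▓░ █░ ▒▒█     ┃ 
       ┃  ░█ ░▓░▓░ █░█░▓▓░█░▓ ▓▒░▒▓▒░▒     ┃ 
       ┗━━━━━━━━━━━━━━━━━━━━━━━━━━━━━━━━━━━┛ 
                                             
                                             
                                             
                                             
                                             


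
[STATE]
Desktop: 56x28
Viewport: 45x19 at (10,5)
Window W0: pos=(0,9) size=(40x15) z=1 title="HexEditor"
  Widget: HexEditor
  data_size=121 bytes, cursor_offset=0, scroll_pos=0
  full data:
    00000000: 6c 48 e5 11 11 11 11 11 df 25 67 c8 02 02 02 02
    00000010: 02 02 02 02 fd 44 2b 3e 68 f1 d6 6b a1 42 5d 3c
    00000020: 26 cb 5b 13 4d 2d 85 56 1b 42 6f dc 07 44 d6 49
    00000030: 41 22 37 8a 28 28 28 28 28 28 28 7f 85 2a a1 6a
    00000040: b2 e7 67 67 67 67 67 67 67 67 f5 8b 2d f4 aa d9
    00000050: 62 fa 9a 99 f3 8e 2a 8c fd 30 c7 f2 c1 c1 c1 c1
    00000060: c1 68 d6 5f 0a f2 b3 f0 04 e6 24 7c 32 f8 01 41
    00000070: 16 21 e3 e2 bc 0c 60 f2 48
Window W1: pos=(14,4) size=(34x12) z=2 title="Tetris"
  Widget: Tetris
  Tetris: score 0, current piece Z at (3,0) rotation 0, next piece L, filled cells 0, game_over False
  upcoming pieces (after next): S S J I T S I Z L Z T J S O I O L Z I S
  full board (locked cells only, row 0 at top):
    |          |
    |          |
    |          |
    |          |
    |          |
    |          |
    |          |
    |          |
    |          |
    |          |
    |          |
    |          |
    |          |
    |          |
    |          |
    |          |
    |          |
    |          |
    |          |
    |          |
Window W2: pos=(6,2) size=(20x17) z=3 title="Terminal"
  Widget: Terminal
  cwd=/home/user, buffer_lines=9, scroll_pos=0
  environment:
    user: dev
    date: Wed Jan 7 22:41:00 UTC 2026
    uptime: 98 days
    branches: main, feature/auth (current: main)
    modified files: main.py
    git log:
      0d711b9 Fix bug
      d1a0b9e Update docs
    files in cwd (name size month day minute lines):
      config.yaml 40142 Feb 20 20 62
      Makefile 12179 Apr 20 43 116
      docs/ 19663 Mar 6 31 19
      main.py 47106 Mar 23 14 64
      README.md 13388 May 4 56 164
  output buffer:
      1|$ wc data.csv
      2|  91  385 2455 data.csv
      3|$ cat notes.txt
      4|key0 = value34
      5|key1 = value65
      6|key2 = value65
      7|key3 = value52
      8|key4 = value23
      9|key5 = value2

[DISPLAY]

c data.csv     ┃                     ┃       
1  385 2455 dat┃─────────────────────┨       
at notes.txt   ┃Next:                ┃       
0 = value34    ┃  ▒                  ┃       
1 = value65    ┃▒▒▒                  ┃       
2 = value65    ┃                     ┃       
3 = value52    ┃                     ┃       
4 = value23    ┃                     ┃       
5 = value2     ┃Score:               ┃       
               ┃0                    ┃       
               ┃━━━━━━━━━━━━━━━━━━━━━┛       
               ┃67 67 67  67 ┃               
               ┃8e 2a 8c  fd ┃               
━━━━━━━━━━━━━━━┛f2 b3 f0  04 ┃               
 16 21 e3 e2 bc 0c 60 f2  48 ┃               
                             ┃               
                             ┃               
                             ┃               
━━━━━━━━━━━━━━━━━━━━━━━━━━━━━┛               


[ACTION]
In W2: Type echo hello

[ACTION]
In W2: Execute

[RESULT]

c data.csv     ┃                     ┃       
1  385 2455 dat┃─────────────────────┨       
at notes.txt   ┃Next:                ┃       
0 = value34    ┃  ▒                  ┃       
1 = value65    ┃▒▒▒                  ┃       
2 = value65    ┃                     ┃       
3 = value52    ┃                     ┃       
4 = value23    ┃                     ┃       
5 = value2     ┃Score:               ┃       
cho hello      ┃0                    ┃       
lo             ┃━━━━━━━━━━━━━━━━━━━━━┛       
               ┃67 67 67  67 ┃               
               ┃8e 2a 8c  fd ┃               
━━━━━━━━━━━━━━━┛f2 b3 f0  04 ┃               
 16 21 e3 e2 bc 0c 60 f2  48 ┃               
                             ┃               
                             ┃               
                             ┃               
━━━━━━━━━━━━━━━━━━━━━━━━━━━━━┛               


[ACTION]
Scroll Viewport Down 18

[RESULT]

1 = value65    ┃▒▒▒                  ┃       
2 = value65    ┃                     ┃       
3 = value52    ┃                     ┃       
4 = value23    ┃                     ┃       
5 = value2     ┃Score:               ┃       
cho hello      ┃0                    ┃       
lo             ┃━━━━━━━━━━━━━━━━━━━━━┛       
               ┃67 67 67  67 ┃               
               ┃8e 2a 8c  fd ┃               
━━━━━━━━━━━━━━━┛f2 b3 f0  04 ┃               
 16 21 e3 e2 bc 0c 60 f2  48 ┃               
                             ┃               
                             ┃               
                             ┃               
━━━━━━━━━━━━━━━━━━━━━━━━━━━━━┛               
                                             
                                             
                                             
                                             


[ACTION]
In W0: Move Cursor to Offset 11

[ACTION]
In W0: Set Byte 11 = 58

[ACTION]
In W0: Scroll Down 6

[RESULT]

1 = value65    ┃▒▒▒                  ┃       
2 = value65    ┃                     ┃       
3 = value52    ┃                     ┃       
4 = value23    ┃                     ┃       
5 = value2     ┃Score:               ┃       
cho hello      ┃0                    ┃       
lo             ┃━━━━━━━━━━━━━━━━━━━━━┛       
               ┃             ┃               
               ┃             ┃               
━━━━━━━━━━━━━━━┛             ┃               
                             ┃               
                             ┃               
                             ┃               
                             ┃               
━━━━━━━━━━━━━━━━━━━━━━━━━━━━━┛               
                                             
                                             
                                             
                                             


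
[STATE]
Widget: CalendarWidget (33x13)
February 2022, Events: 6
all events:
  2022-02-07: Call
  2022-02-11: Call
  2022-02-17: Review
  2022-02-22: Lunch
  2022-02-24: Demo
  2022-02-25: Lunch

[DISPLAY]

          February 2022          
Mo Tu We Th Fr Sa Su             
    1  2  3  4  5  6             
 7*  8  9 10 11* 12 13           
14 15 16 17* 18 19 20            
21 22* 23 24* 25* 26 27          
28                               
                                 
                                 
                                 
                                 
                                 
                                 


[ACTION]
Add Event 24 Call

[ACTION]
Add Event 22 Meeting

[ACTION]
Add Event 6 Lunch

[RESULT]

          February 2022          
Mo Tu We Th Fr Sa Su             
    1  2  3  4  5  6*            
 7*  8  9 10 11* 12 13           
14 15 16 17* 18 19 20            
21 22* 23 24* 25* 26 27          
28                               
                                 
                                 
                                 
                                 
                                 
                                 


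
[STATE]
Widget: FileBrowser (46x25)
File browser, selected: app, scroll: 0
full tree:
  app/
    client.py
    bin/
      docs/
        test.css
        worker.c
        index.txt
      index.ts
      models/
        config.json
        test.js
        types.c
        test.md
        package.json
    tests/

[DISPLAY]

> [-] app/                                    
    client.py                                 
    [+] bin/                                  
    [+] tests/                                
                                              
                                              
                                              
                                              
                                              
                                              
                                              
                                              
                                              
                                              
                                              
                                              
                                              
                                              
                                              
                                              
                                              
                                              
                                              
                                              
                                              


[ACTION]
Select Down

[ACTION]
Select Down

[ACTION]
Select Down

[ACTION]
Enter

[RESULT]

  [-] app/                                    
    client.py                                 
    [+] bin/                                  
  > [-] tests/                                
                                              
                                              
                                              
                                              
                                              
                                              
                                              
                                              
                                              
                                              
                                              
                                              
                                              
                                              
                                              
                                              
                                              
                                              
                                              
                                              
                                              


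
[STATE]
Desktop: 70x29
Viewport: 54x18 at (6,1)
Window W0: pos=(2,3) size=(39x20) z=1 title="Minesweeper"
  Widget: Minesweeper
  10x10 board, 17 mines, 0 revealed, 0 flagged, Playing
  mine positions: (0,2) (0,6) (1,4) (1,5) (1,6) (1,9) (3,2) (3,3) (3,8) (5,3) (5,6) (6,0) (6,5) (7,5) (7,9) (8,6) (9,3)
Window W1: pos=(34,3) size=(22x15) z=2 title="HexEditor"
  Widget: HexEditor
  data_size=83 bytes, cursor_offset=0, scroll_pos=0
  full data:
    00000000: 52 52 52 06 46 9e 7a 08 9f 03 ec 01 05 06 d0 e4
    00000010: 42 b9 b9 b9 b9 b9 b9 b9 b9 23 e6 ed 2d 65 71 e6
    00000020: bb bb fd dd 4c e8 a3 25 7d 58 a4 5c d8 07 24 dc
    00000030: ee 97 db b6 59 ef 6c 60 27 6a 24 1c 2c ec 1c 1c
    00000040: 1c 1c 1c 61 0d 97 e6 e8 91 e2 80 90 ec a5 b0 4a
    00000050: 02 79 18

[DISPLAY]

                                                      
                                                      
━━━━━━━━━━━━━━━━━━━━━━━━━━━━┏━━━━━━━━━━━━━━━━━━━━┓    
nesweeper                   ┃ HexEditor          ┃    
────────────────────────────┠────────────────────┨    
■■■■■■■                     ┃00000000  52 52 52 0┃    
■■■■■■■                     ┃00000010  42 b9 b9 b┃    
■■■■■■■                     ┃00000020  bb bb fd d┃    
■■■■■■■                     ┃00000030  ee 97 db b┃    
■■■■■■■                     ┃00000040  1c 1c 1c 6┃    
■■■■■■■                     ┃00000050  02 79 18  ┃    
■■■■■■■                     ┃                    ┃    
■■■■■■■                     ┃                    ┃    
■■■■■■■                     ┃                    ┃    
■■■■■■■                     ┃                    ┃    
                            ┃                    ┃    
                            ┗━━━━━━━━━━━━━━━━━━━━┛    
                                  ┃                   


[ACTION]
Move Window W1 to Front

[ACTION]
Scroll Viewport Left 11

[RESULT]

                                                      
                                                      
  ┏━━━━━━━━━━━━━━━━━━━━━━━━━━━━━━━┏━━━━━━━━━━━━━━━━━━━
  ┃ Minesweeper                   ┃ HexEditor         
  ┠───────────────────────────────┠───────────────────
  ┃■■■■■■■■■■                     ┃00000000  52 52 52 
  ┃■■■■■■■■■■                     ┃00000010  42 b9 b9 
  ┃■■■■■■■■■■                     ┃00000020  bb bb fd 
  ┃■■■■■■■■■■                     ┃00000030  ee 97 db 
  ┃■■■■■■■■■■                     ┃00000040  1c 1c 1c 
  ┃■■■■■■■■■■                     ┃00000050  02 79 18 
  ┃■■■■■■■■■■                     ┃                   
  ┃■■■■■■■■■■                     ┃                   
  ┃■■■■■■■■■■                     ┃                   
  ┃■■■■■■■■■■                     ┃                   
  ┃                               ┃                   
  ┃                               ┗━━━━━━━━━━━━━━━━━━━
  ┃                                     ┃             


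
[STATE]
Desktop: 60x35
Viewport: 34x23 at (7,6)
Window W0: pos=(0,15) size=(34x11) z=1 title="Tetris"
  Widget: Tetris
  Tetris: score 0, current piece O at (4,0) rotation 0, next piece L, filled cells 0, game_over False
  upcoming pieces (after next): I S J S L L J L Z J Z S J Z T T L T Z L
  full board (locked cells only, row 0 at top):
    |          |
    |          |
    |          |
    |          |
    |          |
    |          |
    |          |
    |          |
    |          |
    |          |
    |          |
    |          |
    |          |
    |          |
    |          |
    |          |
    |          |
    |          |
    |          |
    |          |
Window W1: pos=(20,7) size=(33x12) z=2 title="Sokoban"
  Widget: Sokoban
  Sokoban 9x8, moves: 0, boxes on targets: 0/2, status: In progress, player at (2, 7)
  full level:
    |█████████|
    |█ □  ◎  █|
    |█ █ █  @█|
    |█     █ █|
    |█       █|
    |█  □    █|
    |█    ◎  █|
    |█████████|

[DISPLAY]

                                  
             ┏━━━━━━━━━━━━━━━━━━━━
             ┃ Sokoban            
             ┠────────────────────
             ┃█████████           
             ┃█ □  ◎  █           
             ┃█ █ █  @█           
             ┃█     █ █           
             ┃█       █           
━━━━━━━━━━━━━┃█  □    █           
s            ┃█    ◎  █           
─────────────┃█████████           
    │Next:   ┗━━━━━━━━━━━━━━━━━━━━
    │  ▒                  ┃       
    │▒▒▒                  ┃       
    │                     ┃       
    │                     ┃       
    │                     ┃       
    │Score:               ┃       
━━━━━━━━━━━━━━━━━━━━━━━━━━┛       
                                  
                                  
                                  


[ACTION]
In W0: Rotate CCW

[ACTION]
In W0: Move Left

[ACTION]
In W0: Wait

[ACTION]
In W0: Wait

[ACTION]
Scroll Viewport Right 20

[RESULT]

                                  
━━━━━━━━━━━━━━━━━━━━━━━━━━┓       
ban                       ┃       
──────────────────────────┨       
████                      ┃       
◎  █                      ┃       
  @█                      ┃       
 █ █                      ┃       
   █                      ┃       
   █                      ┃       
◎  █                      ┃       
████                      ┃       
━━━━━━━━━━━━━━━━━━━━━━━━━━┛       
       ┃                          
       ┃                          
       ┃                          
       ┃                          
       ┃                          
       ┃                          
━━━━━━━┛                          
                                  
                                  
                                  


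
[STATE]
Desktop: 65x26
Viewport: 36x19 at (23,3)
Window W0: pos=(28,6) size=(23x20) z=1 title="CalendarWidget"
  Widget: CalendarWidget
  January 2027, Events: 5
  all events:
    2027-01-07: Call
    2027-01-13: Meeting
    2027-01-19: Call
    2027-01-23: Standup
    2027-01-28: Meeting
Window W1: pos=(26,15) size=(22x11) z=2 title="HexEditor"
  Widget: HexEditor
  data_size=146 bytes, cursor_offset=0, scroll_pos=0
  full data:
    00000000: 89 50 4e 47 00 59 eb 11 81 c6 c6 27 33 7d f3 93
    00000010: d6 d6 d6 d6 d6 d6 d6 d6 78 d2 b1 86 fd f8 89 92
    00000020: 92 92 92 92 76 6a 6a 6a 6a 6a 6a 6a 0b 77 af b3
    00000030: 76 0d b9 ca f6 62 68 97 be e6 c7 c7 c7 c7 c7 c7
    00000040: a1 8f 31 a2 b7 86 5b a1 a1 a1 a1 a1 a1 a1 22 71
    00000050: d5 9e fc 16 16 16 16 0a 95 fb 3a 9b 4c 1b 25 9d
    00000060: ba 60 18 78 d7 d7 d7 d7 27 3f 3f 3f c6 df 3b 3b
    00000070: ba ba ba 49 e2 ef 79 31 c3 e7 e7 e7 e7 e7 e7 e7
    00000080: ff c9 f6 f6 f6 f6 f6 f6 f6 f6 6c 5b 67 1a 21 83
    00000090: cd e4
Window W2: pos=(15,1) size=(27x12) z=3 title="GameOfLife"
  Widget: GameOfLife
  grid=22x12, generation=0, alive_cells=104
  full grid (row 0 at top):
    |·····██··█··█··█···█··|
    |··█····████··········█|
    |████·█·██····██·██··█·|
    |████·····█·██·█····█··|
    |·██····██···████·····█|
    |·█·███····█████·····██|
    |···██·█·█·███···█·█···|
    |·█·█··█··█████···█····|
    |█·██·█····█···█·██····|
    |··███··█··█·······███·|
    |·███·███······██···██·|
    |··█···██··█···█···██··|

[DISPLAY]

──────────────────┨                 
                  ┃                 
██····██·██··█·   ┃                 
··█·██·█····█··   ┃━━━━━━━━┓        
██···████·····█   ┃et      ┃        
···█████·····██   ┃────────┨        
·█·███···█·█···   ┃2027    ┃        
··█████···█····   ┃r Sa Su ┃        
···█···█·██····   ┃1  2  3 ┃        
━━━━━━━━━━━━━━━━━━┛ 8  9 10┃        
     ┃11 12 13* 14 15 16 17┃        
     ┃18 19* 20 21 22 23* 2┃        
   ┏━━━━━━━━━━━━━━━━━━━━┓31┃        
   ┃ HexEditor          ┃  ┃        
   ┠────────────────────┨  ┃        
   ┃00000000  89 50 4e 4┃  ┃        
   ┃00000010  d6 d6 d6 d┃  ┃        
   ┃00000020  92 92 92 9┃  ┃        
   ┃00000030  76 0d b9 c┃  ┃        


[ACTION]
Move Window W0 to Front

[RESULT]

──────────────────┨                 
                  ┃                 
██····██·██··█·   ┃                 
··█·█┏━━━━━━━━━━━━━━━━━━━━━┓        
██···┃ CalendarWidget      ┃        
···██┠─────────────────────┨        
·█·██┃     January 2027    ┃        
··███┃Mo Tu We Th Fr Sa Su ┃        
···█·┃             1  2  3 ┃        
━━━━━┃ 4  5  6  7*  8  9 10┃        
     ┃11 12 13* 14 15 16 17┃        
     ┃18 19* 20 21 22 23* 2┃        
   ┏━┃25 26 27 28* 29 30 31┃        
   ┃ ┃                     ┃        
   ┠─┃                     ┃        
   ┃0┃                     ┃        
   ┃0┃                     ┃        
   ┃0┃                     ┃        
   ┃0┃                     ┃        


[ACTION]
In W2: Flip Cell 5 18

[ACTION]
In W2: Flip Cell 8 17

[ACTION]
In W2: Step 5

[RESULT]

──────────────────┨                 
                  ┃                 
█····██·····██·   ┃                 
·█·█·┏━━━━━━━━━━━━━━━━━━━━━┓        
···██┃ CalendarWidget      ┃        
·██··┠─────────────────────┨        
██···┃     January 2027    ┃        
·█··█┃Mo Tu We Th Fr Sa Su ┃        
█···█┃             1  2  3 ┃        
━━━━━┃ 4  5  6  7*  8  9 10┃        
     ┃11 12 13* 14 15 16 17┃        
     ┃18 19* 20 21 22 23* 2┃        
   ┏━┃25 26 27 28* 29 30 31┃        
   ┃ ┃                     ┃        
   ┠─┃                     ┃        
   ┃0┃                     ┃        
   ┃0┃                     ┃        
   ┃0┃                     ┃        
   ┃0┃                     ┃        


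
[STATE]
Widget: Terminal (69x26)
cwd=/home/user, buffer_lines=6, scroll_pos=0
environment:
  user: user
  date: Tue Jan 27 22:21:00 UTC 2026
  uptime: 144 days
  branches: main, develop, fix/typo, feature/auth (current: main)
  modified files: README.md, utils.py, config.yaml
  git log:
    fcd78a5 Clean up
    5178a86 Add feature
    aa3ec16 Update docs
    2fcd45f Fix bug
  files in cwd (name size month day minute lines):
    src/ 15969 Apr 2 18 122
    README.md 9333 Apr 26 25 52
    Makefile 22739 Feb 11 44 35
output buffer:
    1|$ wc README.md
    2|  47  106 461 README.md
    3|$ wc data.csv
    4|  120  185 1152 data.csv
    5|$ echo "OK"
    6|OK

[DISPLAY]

$ wc README.md                                                       
  47  106 461 README.md                                              
$ wc data.csv                                                        
  120  185 1152 data.csv                                             
$ echo "OK"                                                          
OK                                                                   
$ █                                                                  
                                                                     
                                                                     
                                                                     
                                                                     
                                                                     
                                                                     
                                                                     
                                                                     
                                                                     
                                                                     
                                                                     
                                                                     
                                                                     
                                                                     
                                                                     
                                                                     
                                                                     
                                                                     
                                                                     


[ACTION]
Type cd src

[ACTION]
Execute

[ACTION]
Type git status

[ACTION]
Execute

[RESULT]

$ wc README.md                                                       
  47  106 461 README.md                                              
$ wc data.csv                                                        
  120  185 1152 data.csv                                             
$ echo "OK"                                                          
OK                                                                   
$ cd src                                                             
                                                                     
$ git status                                                         
On branch main                                                       
Changes not staged for commit:                                       
                                                                     
        modified:   README.md                                        
        modified:   utils.py                                         
        modified:   config.yaml                                      
$ █                                                                  
                                                                     
                                                                     
                                                                     
                                                                     
                                                                     
                                                                     
                                                                     
                                                                     
                                                                     
                                                                     


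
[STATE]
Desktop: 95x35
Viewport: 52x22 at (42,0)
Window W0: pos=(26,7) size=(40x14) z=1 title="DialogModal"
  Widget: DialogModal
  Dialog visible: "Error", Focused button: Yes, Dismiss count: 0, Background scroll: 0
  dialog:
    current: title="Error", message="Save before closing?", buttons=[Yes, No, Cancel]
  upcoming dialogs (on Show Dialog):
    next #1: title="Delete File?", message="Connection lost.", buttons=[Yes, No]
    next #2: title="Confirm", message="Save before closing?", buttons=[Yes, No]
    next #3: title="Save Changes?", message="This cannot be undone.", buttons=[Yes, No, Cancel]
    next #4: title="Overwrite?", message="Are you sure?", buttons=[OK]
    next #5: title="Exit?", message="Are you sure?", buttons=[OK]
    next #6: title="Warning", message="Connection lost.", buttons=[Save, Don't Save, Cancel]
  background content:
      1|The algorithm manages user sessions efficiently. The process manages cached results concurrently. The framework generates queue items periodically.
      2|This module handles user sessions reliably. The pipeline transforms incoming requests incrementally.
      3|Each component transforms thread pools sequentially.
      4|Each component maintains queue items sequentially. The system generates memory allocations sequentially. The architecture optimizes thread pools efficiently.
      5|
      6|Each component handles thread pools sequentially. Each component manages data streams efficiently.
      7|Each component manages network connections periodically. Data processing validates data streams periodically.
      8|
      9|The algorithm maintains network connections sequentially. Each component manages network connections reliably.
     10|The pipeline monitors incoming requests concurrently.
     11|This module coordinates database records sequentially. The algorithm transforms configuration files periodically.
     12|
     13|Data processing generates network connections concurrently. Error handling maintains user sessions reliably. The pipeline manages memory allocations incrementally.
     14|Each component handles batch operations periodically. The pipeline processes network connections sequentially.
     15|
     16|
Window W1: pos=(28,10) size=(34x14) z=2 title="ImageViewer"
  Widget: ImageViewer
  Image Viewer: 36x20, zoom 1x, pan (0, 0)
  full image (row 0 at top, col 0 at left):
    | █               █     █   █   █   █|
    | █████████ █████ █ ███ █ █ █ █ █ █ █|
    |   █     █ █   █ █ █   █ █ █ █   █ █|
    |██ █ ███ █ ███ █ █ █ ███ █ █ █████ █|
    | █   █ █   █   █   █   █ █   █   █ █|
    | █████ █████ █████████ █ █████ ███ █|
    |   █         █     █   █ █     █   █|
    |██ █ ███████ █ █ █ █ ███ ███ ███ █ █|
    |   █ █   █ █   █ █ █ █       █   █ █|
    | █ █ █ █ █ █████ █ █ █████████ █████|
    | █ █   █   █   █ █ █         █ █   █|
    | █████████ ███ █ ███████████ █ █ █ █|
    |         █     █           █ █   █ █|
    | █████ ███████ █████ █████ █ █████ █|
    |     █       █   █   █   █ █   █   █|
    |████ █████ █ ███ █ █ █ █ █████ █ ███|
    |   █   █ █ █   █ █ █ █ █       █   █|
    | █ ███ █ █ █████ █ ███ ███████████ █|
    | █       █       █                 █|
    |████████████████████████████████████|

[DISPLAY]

                                                    
                                                    
                                                    
                                                    
                                                    
                                                    
                                                    
━━━━━━━━━━━━━━━━━━━━━━━┓                            
                       ┃                            
───────────────────────┨                            
━━━━━━━━━━━━━━━━━━━┓ ef┃                            
                   ┃eli┃                            
───────────────────┨ols┃                            
    █     █   █   █┃s s┃                            
███ █ ███ █ █ █ █ █┃   ┃                            
  █ █ █   █ █ █ █  ┃ se┃                            
█ █ █ █ ███ █ █ ███┃ect┃                            
  █   █   █ █   █  ┃   ┃                            
█████████ █ █████ █┃nec┃                            
█     █   █ █     █┃est┃                            
█ █ █ █ ███ ███ ███┃━━━┛                            
  █ █ █ █       █  ┃                                


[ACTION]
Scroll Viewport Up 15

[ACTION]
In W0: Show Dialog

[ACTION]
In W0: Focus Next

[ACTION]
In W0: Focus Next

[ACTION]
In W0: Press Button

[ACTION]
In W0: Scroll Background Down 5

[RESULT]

                                                    
                                                    
                                                    
                                                    
                                                    
                                                    
                                                    
━━━━━━━━━━━━━━━━━━━━━━━┓                            
                       ┃                            
───────────────────────┨                            
━━━━━━━━━━━━━━━━━━━┓ se┃                            
                   ┃ect┃                            
───────────────────┨   ┃                            
    █     █   █   █┃nec┃                            
███ █ ███ █ █ █ █ █┃est┃                            
  █ █ █   █ █ █ █  ┃cor┃                            
█ █ █ █ ███ █ █ ███┃   ┃                            
  █   █   █ █   █  ┃onn┃                            
█████████ █ █████ █┃ion┃                            
█     █   █ █     █┃   ┃                            
█ █ █ █ ███ ███ ███┃━━━┛                            
  █ █ █ █       █  ┃                                
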